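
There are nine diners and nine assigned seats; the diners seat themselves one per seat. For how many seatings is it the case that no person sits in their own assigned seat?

133496

The subfactorial !9 = [9!/e] (nearest integer).
9! = 362880, and 362880/e ≈ 133496.09, so !9 = 133496.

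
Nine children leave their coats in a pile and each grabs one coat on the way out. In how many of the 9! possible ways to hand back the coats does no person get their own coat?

133496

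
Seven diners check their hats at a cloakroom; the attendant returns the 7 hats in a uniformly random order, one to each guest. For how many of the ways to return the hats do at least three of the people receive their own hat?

# with exactly i fixed is C(7,i)·!(7-i); sum over i=3..7:
  i=3: C(7,3)·!4 = 35·9 = 315
  i=4: C(7,4)·!3 = 35·2 = 70
  i=5: C(7,5)·!2 = 21·1 = 21
  i=6: C(7,6)·!1 = 7·0 = 0
  i=7: C(7,7)·!0 = 1·1 = 1
Total = 407.

407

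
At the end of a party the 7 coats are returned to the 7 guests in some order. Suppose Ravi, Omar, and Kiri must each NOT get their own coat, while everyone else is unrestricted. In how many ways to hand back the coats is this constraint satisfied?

Inclusion-exclusion on the 3 forbidden self-matches:
Σ_{j=0}^{3} (-1)^j C(3,j)(7-j)!
= C(3,0)·7! - C(3,1)·6! + C(3,2)·5! - C(3,3)·4!
= 5040 - 2160 + 360 - 24
= 3216

3216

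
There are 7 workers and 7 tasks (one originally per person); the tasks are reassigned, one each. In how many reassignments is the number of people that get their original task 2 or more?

# with exactly i fixed is C(7,i)·!(7-i); sum over i=2..7:
  i=2: C(7,2)·!5 = 21·44 = 924
  i=3: C(7,3)·!4 = 35·9 = 315
  i=4: C(7,4)·!3 = 35·2 = 70
  i=5: C(7,5)·!2 = 21·1 = 21
  i=6: C(7,6)·!1 = 7·0 = 0
  i=7: C(7,7)·!0 = 1·1 = 1
Total = 1331.

1331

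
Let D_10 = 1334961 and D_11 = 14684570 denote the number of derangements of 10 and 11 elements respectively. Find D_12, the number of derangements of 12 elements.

176214841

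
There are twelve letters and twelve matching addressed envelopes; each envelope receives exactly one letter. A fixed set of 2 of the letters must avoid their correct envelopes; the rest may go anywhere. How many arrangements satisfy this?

402796800

Inclusion-exclusion on the 2 forbidden self-matches:
Σ_{j=0}^{2} (-1)^j C(2,j)(12-j)!
= C(2,0)·12! - C(2,1)·11! + C(2,2)·10!
= 479001600 - 79833600 + 3628800
= 402796800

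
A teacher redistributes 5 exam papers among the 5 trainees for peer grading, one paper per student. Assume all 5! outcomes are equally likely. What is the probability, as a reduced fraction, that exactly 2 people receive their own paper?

1/6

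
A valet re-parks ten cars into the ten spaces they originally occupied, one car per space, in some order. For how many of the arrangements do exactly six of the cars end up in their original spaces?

1890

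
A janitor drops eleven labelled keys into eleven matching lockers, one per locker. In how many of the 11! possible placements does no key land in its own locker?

14684570

The subfactorial !11 = [11!/e] (nearest integer).
11! = 39916800, and 39916800/e ≈ 14684570.08, so !11 = 14684570.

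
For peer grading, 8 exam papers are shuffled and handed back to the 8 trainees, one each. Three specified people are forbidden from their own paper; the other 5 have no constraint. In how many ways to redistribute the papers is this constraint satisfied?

27240

Inclusion-exclusion on the 3 forbidden self-matches:
Σ_{j=0}^{3} (-1)^j C(3,j)(8-j)!
= C(3,0)·8! - C(3,1)·7! + C(3,2)·6! - C(3,3)·5!
= 40320 - 15120 + 2160 - 120
= 27240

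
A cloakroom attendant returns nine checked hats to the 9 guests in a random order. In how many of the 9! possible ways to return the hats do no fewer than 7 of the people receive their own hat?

37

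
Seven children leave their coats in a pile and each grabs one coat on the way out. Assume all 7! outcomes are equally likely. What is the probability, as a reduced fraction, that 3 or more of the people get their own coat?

Favorable outcomes: Σ_{i≥3} C(7,i)·!(7-i) = 35·9 + 35·2 + 21·1 + 7·0 + 1·1 = 407.
Total outcomes: 7! = 5040.
Probability = 407/5040 = 407/5040.

407/5040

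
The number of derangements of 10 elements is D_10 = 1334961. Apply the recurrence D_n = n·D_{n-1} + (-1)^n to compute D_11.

14684570

D_11 = 11·1334961 - 1 = 14684570.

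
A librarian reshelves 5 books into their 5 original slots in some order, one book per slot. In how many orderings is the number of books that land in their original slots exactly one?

Choose which one of the 5 is fixed: C(5,1) = 5.
The remaining 4 must be deranged: !4 = 9.
Total: 5 × 9 = 45.

45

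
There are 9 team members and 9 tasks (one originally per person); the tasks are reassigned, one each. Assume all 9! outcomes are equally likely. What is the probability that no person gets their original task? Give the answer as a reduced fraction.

16687/45360

Favorable outcomes: !9 = 133496.
Total outcomes: 9! = 362880.
Probability = 133496/362880 = 16687/45360.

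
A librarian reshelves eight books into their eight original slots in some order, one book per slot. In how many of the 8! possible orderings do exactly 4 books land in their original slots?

630

Choose which 4 of the 8 are fixed: C(8,4) = 70.
The other 4 form a derangement: !4 = 9.
Total: 70 × 9 = 630.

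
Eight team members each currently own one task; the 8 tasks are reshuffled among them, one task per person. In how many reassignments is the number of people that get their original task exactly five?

112

Choose which 5 of the 8 are fixed: C(8,5) = 56.
The remaining 3 must be deranged: !3 = 2.
Total: 56 × 2 = 112.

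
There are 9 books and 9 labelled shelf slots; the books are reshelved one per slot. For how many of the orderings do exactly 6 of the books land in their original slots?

Choose which 6 of the 9 are fixed: C(9,6) = 84.
The remaining 3 must be deranged: !3 = 2.
Total: 84 × 2 = 168.

168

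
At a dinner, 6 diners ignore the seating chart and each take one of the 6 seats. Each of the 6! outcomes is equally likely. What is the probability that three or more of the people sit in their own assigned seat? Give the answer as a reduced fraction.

Favorable outcomes: Σ_{i≥3} C(6,i)·!(6-i) = 20·2 + 15·1 + 6·0 + 1·1 = 56.
Total outcomes: 6! = 720.
Probability = 56/720 = 7/90.

7/90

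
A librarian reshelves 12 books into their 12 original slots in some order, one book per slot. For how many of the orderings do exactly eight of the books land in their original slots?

Choose which 8 of the 12 are fixed: C(12,8) = 495.
The other 4 form a derangement: !4 = 9.
Total: 495 × 9 = 4455.

4455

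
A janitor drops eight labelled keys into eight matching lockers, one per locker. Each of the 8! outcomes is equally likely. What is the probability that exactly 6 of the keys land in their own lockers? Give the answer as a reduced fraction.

1/1440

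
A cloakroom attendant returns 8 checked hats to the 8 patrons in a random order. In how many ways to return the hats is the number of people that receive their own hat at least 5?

# with exactly i fixed is C(8,i)·!(8-i); sum over i=5..8:
  i=5: C(8,5)·!3 = 56·2 = 112
  i=6: C(8,6)·!2 = 28·1 = 28
  i=7: C(8,7)·!1 = 8·0 = 0
  i=8: C(8,8)·!0 = 1·1 = 1
Total = 141.

141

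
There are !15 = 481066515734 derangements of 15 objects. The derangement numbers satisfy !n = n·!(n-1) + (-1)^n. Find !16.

7697064251745

!16 = 16·481066515734 + 1 = 7697064251745.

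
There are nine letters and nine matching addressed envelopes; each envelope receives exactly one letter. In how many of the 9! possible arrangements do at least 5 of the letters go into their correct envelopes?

Sum C(9,i)·!(9-i) for i = 5..9:
  i=5: C(9,5)·!4 = 126·9 = 1134
  i=6: C(9,6)·!3 = 84·2 = 168
  i=7: C(9,7)·!2 = 36·1 = 36
  i=8: C(9,8)·!1 = 9·0 = 0
  i=9: C(9,9)·!0 = 1·1 = 1
Total = 1339.

1339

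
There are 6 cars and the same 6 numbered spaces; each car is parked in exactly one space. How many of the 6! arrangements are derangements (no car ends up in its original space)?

265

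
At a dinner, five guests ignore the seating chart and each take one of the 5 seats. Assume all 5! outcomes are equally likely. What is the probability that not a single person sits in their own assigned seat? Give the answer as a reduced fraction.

Favorable outcomes: !5 = 44.
Total outcomes: 5! = 120.
Probability = 44/120 = 11/30.

11/30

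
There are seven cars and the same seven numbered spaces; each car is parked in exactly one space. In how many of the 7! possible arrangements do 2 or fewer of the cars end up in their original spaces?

4633

Sum C(7,i)·!(7-i) for i = 0..2:
  i=0: C(7,0)·!7 = 1·1854 = 1854
  i=1: C(7,1)·!6 = 7·265 = 1855
  i=2: C(7,2)·!5 = 21·44 = 924
Total = 4633.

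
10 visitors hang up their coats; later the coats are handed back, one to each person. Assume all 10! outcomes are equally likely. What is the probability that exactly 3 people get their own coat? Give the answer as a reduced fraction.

103/1680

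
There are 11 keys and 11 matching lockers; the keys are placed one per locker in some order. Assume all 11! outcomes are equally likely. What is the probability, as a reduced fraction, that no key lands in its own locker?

1468457/3991680

Favorable outcomes: !11 = 14684570.
Total outcomes: 11! = 39916800.
Probability = 14684570/39916800 = 1468457/3991680.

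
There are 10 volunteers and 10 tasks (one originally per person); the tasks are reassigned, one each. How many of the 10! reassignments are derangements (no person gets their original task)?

Use !n = (n-1)(!(n-1) + !(n-2)).
!10 = 9·(133496 + 14833) = 9·148329 = 1334961

1334961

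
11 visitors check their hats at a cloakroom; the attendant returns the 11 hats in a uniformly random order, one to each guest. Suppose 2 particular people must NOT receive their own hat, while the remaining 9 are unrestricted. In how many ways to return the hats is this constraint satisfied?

33022080

Inclusion-exclusion on the 2 forbidden self-matches:
Σ_{j=0}^{2} (-1)^j C(2,j)(11-j)!
= C(2,0)·11! - C(2,1)·10! + C(2,2)·9!
= 39916800 - 7257600 + 362880
= 33022080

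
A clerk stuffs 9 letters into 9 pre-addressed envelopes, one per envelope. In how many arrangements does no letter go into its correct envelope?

!9 = 9! · Σ_{k=0}^{9} (-1)^k/k!
= 9! - 9!/1! + 9!/2! - 9!/3! + 9!/4! - 9!/5! + 9!/6! - 9!/7! + 9!/8! - 9!/9!
= 362880 - 362880 + 181440 - 60480 + 15120 - 3024 + 504 - 72 + 9 - 1
= 133496

133496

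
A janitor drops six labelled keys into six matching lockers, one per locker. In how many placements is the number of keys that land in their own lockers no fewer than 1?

455

Sum C(6,i)·!(6-i) for i = 1..6:
  i=1: C(6,1)·!5 = 6·44 = 264
  i=2: C(6,2)·!4 = 15·9 = 135
  i=3: C(6,3)·!3 = 20·2 = 40
  i=4: C(6,4)·!2 = 15·1 = 15
  i=5: C(6,5)·!1 = 6·0 = 0
  i=6: C(6,6)·!0 = 1·1 = 1
Total = 455.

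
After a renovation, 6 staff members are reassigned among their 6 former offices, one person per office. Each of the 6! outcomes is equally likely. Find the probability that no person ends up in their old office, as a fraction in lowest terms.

53/144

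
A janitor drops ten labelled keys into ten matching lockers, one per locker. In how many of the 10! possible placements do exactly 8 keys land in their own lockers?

45

Pick the 8 fixed positions: C(10,8) = 45 ways.
The remaining 2 must be deranged: !2 = 1.
Total: 45 × 1 = 45.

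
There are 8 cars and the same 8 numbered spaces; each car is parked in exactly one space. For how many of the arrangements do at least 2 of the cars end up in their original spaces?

10655

# with exactly i fixed is C(8,i)·!(8-i); sum over i=2..8:
  i=2: C(8,2)·!6 = 28·265 = 7420
  i=3: C(8,3)·!5 = 56·44 = 2464
  i=4: C(8,4)·!4 = 70·9 = 630
  i=5: C(8,5)·!3 = 56·2 = 112
  i=6: C(8,6)·!2 = 28·1 = 28
  i=7: C(8,7)·!1 = 8·0 = 0
  i=8: C(8,8)·!0 = 1·1 = 1
Total = 10655.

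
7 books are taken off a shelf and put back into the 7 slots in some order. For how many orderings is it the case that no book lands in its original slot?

1854

!7 = 7! · Σ_{k=0}^{7} (-1)^k/k!
= 7! - 7!/1! + 7!/2! - 7!/3! + 7!/4! - 7!/5! + 7!/6! - 7!/7!
= 5040 - 5040 + 2520 - 840 + 210 - 42 + 7 - 1
= 1854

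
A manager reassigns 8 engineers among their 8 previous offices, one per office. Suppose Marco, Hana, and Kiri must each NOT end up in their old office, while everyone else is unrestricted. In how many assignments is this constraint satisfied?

Let A_j be the event that the j-th constrained one is fixed. By inclusion-exclusion over the 3 events:
Σ_{j=0}^{3} (-1)^j C(3,j)(8-j)!
= C(3,0)·8! - C(3,1)·7! + C(3,2)·6! - C(3,3)·5!
= 40320 - 15120 + 2160 - 120
= 27240

27240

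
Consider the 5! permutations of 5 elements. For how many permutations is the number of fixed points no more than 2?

109

# with exactly i fixed is C(5,i)·!(5-i); sum over i=0..2:
  i=0: C(5,0)·!5 = 1·44 = 44
  i=1: C(5,1)·!4 = 5·9 = 45
  i=2: C(5,2)·!3 = 10·2 = 20
Total = 109.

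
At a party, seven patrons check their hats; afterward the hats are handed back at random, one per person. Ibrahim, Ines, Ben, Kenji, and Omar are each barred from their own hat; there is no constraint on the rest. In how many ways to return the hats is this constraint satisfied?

Let A_j be the event that the j-th constrained one is fixed. By inclusion-exclusion over the 5 events:
Σ_{j=0}^{5} (-1)^j C(5,j)(7-j)!
= C(5,0)·7! - C(5,1)·6! + C(5,2)·5! - C(5,3)·4! + C(5,4)·3! - C(5,5)·2!
= 5040 - 3600 + 1200 - 240 + 30 - 2
= 2428

2428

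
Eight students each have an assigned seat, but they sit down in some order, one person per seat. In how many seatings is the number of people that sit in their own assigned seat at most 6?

# with exactly i fixed is C(8,i)·!(8-i); sum over i=0..6:
  i=0: C(8,0)·!8 = 1·14833 = 14833
  i=1: C(8,1)·!7 = 8·1854 = 14832
  i=2: C(8,2)·!6 = 28·265 = 7420
  i=3: C(8,3)·!5 = 56·44 = 2464
  i=4: C(8,4)·!4 = 70·9 = 630
  i=5: C(8,5)·!3 = 56·2 = 112
  i=6: C(8,6)·!2 = 28·1 = 28
Total = 40319.

40319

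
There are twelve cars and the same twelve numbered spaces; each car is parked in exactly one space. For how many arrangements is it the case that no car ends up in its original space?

The subfactorial !12 = [12!/e] (nearest integer).
12! = 479001600, and 479001600/e ≈ 176214840.93, so !12 = 176214841.

176214841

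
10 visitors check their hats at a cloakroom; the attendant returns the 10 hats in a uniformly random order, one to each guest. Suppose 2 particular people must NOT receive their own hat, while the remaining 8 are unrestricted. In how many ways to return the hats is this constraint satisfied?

2943360

Inclusion-exclusion on the 2 forbidden self-matches:
Σ_{j=0}^{2} (-1)^j C(2,j)(10-j)!
= C(2,0)·10! - C(2,1)·9! + C(2,2)·8!
= 3628800 - 725760 + 40320
= 2943360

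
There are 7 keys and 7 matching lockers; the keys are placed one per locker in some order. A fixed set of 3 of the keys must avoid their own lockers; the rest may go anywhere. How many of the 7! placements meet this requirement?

3216

Inclusion-exclusion on the 3 forbidden self-matches:
Σ_{j=0}^{3} (-1)^j C(3,j)(7-j)!
= C(3,0)·7! - C(3,1)·6! + C(3,2)·5! - C(3,3)·4!
= 5040 - 2160 + 360 - 24
= 3216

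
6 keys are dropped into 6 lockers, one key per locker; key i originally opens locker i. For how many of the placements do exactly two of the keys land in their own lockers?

135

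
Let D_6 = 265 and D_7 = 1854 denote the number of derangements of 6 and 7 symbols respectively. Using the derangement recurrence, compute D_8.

14833

D_8 = (8-1)·(D_7 + D_6) = 7·(1854 + 265) = 7·2119 = 14833.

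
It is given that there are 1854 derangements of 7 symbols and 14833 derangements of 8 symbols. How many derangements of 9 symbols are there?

133496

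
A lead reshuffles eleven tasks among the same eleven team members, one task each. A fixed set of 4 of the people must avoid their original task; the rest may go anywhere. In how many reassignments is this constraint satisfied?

27422640

Let A_j be the event that the j-th constrained one is fixed. By inclusion-exclusion over the 4 events:
Σ_{j=0}^{4} (-1)^j C(4,j)(11-j)!
= C(4,0)·11! - C(4,1)·10! + C(4,2)·9! - C(4,3)·8! + C(4,4)·7!
= 39916800 - 14515200 + 2177280 - 161280 + 5040
= 27422640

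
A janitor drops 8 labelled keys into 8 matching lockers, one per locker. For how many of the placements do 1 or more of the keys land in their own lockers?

Sum C(8,i)·!(8-i) for i = 1..8:
  i=1: C(8,1)·!7 = 8·1854 = 14832
  i=2: C(8,2)·!6 = 28·265 = 7420
  i=3: C(8,3)·!5 = 56·44 = 2464
  i=4: C(8,4)·!4 = 70·9 = 630
  i=5: C(8,5)·!3 = 56·2 = 112
  i=6: C(8,6)·!2 = 28·1 = 28
  i=7: C(8,7)·!1 = 8·0 = 0
  i=8: C(8,8)·!0 = 1·1 = 1
Total = 25487.

25487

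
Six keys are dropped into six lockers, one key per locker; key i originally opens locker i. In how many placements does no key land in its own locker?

265

Recurrence: !6 = 5·(!5 + !4).
!6 = 5·(44 + 9) = 5·53 = 265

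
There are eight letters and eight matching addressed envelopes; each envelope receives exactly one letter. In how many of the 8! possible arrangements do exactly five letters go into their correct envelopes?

Pick the 5 fixed positions: C(8,5) = 56 ways.
The other 3 form a derangement: !3 = 2.
Total: 56 × 2 = 112.

112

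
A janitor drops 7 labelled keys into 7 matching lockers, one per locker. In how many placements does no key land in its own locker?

By inclusion-exclusion, !7 = Σ (-1)^k · 7!/k! for k=0..7
= 7! - 7!/1! + 7!/2! - 7!/3! + 7!/4! - 7!/5! + 7!/6! - 7!/7!
= 5040 - 5040 + 2520 - 840 + 210 - 42 + 7 - 1
= 1854

1854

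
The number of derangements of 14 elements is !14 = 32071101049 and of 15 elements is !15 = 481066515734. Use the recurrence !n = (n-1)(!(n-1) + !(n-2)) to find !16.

7697064251745

!16 = (16-1)·(!15 + !14) = 15·(481066515734 + 32071101049) = 15·513137616783 = 7697064251745.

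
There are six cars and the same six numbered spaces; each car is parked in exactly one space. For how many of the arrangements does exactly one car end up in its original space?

264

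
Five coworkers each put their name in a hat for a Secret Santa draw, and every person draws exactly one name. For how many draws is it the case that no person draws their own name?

Recurrence: !5 = 5·!4 + (-1)^5.
!5 = 5·9 - 1 = 44

44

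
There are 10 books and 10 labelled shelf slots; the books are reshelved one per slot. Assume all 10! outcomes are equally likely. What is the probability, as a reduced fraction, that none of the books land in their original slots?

Favorable outcomes: !10 = 1334961.
Total outcomes: 10! = 3628800.
Probability = 1334961/3628800 = 16481/44800.

16481/44800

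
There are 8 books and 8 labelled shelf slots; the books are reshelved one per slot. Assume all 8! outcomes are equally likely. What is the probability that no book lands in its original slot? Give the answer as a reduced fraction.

Favorable outcomes: !8 = 14833.
Total outcomes: 8! = 40320.
Probability = 14833/40320 = 2119/5760.

2119/5760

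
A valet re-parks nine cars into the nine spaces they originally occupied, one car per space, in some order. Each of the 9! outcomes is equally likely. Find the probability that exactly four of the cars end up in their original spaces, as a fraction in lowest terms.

11/720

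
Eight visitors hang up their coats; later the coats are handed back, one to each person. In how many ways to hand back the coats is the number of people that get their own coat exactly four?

Pick the 4 fixed positions: C(8,4) = 70 ways.
The other 4 form a derangement: !4 = 9.
Total: 70 × 9 = 630.

630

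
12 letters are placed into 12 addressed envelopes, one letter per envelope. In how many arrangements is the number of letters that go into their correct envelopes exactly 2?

Pick the 2 fixed positions: C(12,2) = 66 ways.
The remaining 10 must be deranged: !10 = 1334961.
Total: 66 × 1334961 = 88107426.

88107426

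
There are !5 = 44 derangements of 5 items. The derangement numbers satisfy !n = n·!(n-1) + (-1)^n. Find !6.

265

!6 = 6·44 + 1 = 265.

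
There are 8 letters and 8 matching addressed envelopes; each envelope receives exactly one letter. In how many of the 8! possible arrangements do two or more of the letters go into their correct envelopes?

# with exactly i fixed is C(8,i)·!(8-i); sum over i=2..8:
  i=2: C(8,2)·!6 = 28·265 = 7420
  i=3: C(8,3)·!5 = 56·44 = 2464
  i=4: C(8,4)·!4 = 70·9 = 630
  i=5: C(8,5)·!3 = 56·2 = 112
  i=6: C(8,6)·!2 = 28·1 = 28
  i=7: C(8,7)·!1 = 8·0 = 0
  i=8: C(8,8)·!0 = 1·1 = 1
Total = 10655.

10655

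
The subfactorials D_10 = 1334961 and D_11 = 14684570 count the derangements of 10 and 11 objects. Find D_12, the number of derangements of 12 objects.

D_12 = (12-1)·(D_11 + D_10) = 11·(14684570 + 1334961) = 11·16019531 = 176214841.

176214841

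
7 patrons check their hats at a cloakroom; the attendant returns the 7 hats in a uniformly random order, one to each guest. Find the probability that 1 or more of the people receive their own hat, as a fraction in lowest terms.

Favorable outcomes: Σ_{i≥1} C(7,i)·!(7-i) = 7·265 + 21·44 + 35·9 + 35·2 + 21·1 + 7·0 + 1·1 = 3186.
Total outcomes: 7! = 5040.
Probability = 3186/5040 = 177/280.

177/280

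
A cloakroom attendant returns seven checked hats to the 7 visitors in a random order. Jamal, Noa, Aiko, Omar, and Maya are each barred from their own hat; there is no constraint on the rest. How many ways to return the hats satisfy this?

Let A_j be the event that the j-th constrained one is fixed. By inclusion-exclusion over the 5 events:
Σ_{j=0}^{5} (-1)^j C(5,j)(7-j)!
= C(5,0)·7! - C(5,1)·6! + C(5,2)·5! - C(5,3)·4! + C(5,4)·3! - C(5,5)·2!
= 5040 - 3600 + 1200 - 240 + 30 - 2
= 2428

2428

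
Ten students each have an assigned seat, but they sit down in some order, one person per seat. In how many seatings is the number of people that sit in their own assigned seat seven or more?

286

# with exactly i fixed is C(10,i)·!(10-i); sum over i=7..10:
  i=7: C(10,7)·!3 = 120·2 = 240
  i=8: C(10,8)·!2 = 45·1 = 45
  i=9: C(10,9)·!1 = 10·0 = 0
  i=10: C(10,10)·!0 = 1·1 = 1
Total = 286.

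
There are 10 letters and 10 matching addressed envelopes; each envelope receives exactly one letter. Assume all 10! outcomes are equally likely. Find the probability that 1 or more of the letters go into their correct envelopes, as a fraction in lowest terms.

28319/44800

Favorable outcomes: Σ_{i≥1} C(10,i)·!(10-i) = 10·133496 + 45·14833 + 120·1854 + 210·265 + 252·44 + 210·9 + 120·2 + 45·1 + 10·0 + 1·1 = 2293839.
Total outcomes: 10! = 3628800.
Probability = 2293839/3628800 = 28319/44800.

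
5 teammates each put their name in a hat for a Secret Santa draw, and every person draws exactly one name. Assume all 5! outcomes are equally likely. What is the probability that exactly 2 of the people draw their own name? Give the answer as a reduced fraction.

Favorable outcomes: C(5,2)·!3 = 10·2 = 20.
Total outcomes: 5! = 120.
Probability = 20/120 = 1/6.

1/6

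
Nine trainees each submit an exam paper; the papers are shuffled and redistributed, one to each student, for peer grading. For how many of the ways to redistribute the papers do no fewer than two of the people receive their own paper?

95887

# with exactly i fixed is C(9,i)·!(9-i); sum over i=2..9:
  i=2: C(9,2)·!7 = 36·1854 = 66744
  i=3: C(9,3)·!6 = 84·265 = 22260
  i=4: C(9,4)·!5 = 126·44 = 5544
  i=5: C(9,5)·!4 = 126·9 = 1134
  i=6: C(9,6)·!3 = 84·2 = 168
  i=7: C(9,7)·!2 = 36·1 = 36
  i=8: C(9,8)·!1 = 9·0 = 0
  i=9: C(9,9)·!0 = 1·1 = 1
Total = 95887.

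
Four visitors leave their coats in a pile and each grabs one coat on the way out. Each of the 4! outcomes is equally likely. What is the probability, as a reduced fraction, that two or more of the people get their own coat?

7/24

Favorable outcomes: Σ_{i≥2} C(4,i)·!(4-i) = 6·1 + 4·0 + 1·1 = 7.
Total outcomes: 4! = 24.
Probability = 7/24 = 7/24.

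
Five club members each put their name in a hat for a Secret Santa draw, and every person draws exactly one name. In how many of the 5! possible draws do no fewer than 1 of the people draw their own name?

76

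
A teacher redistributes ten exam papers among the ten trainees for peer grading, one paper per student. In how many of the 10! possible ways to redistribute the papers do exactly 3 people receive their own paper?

Choose which 3 of the 10 are fixed: C(10,3) = 120.
The other 7 form a derangement: !7 = 1854.
Total: 120 × 1854 = 222480.

222480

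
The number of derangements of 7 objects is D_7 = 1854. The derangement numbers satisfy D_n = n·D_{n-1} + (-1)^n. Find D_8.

14833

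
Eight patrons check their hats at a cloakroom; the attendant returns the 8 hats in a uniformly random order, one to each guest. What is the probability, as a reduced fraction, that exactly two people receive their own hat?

53/288

Favorable outcomes: C(8,2)·!6 = 28·265 = 7420.
Total outcomes: 8! = 40320.
Probability = 7420/40320 = 53/288.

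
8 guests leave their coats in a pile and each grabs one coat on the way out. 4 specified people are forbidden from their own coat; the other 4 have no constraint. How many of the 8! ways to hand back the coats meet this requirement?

Let A_j be the event that the j-th constrained one is fixed. By inclusion-exclusion over the 4 events:
Σ_{j=0}^{4} (-1)^j C(4,j)(8-j)!
= C(4,0)·8! - C(4,1)·7! + C(4,2)·6! - C(4,3)·5! + C(4,4)·4!
= 40320 - 20160 + 4320 - 480 + 24
= 24024

24024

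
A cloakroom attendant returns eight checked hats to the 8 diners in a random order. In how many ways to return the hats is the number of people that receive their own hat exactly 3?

2464

Choose which 3 of the 8 are fixed: C(8,3) = 56.
The other 5 form a derangement: !5 = 44.
Total: 56 × 44 = 2464.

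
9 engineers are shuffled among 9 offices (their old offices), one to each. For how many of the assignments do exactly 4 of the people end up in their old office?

5544

Choose which 4 of the 9 are fixed: C(9,4) = 126.
The other 5 form a derangement: !5 = 44.
Total: 126 × 44 = 5544.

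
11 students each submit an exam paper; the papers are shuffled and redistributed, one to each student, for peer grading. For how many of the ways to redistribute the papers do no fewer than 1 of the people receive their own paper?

25232230

Sum C(11,i)·!(11-i) for i = 1..11:
  i=1: C(11,1)·!10 = 11·1334961 = 14684571
  i=2: C(11,2)·!9 = 55·133496 = 7342280
  i=3: C(11,3)·!8 = 165·14833 = 2447445
  i=4: C(11,4)·!7 = 330·1854 = 611820
  i=5: C(11,5)·!6 = 462·265 = 122430
  i=6: C(11,6)·!5 = 462·44 = 20328
  i=7: C(11,7)·!4 = 330·9 = 2970
  i=8: C(11,8)·!3 = 165·2 = 330
  i=9: C(11,9)·!2 = 55·1 = 55
  i=10: C(11,10)·!1 = 11·0 = 0
  i=11: C(11,11)·!0 = 1·1 = 1
Total = 25232230.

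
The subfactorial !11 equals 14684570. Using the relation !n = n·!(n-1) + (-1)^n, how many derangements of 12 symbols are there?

176214841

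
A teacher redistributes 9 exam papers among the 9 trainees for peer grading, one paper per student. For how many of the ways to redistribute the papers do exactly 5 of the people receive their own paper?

1134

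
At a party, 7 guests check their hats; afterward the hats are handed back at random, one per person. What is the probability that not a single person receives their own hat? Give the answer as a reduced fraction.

Favorable outcomes: !7 = 1854.
Total outcomes: 7! = 5040.
Probability = 1854/5040 = 103/280.

103/280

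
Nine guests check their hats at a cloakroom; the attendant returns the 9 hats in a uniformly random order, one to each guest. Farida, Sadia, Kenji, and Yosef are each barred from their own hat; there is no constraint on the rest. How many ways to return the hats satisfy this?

Inclusion-exclusion on the 4 forbidden self-matches:
Σ_{j=0}^{4} (-1)^j C(4,j)(9-j)!
= C(4,0)·9! - C(4,1)·8! + C(4,2)·7! - C(4,3)·6! + C(4,4)·5!
= 362880 - 161280 + 30240 - 2880 + 120
= 229080

229080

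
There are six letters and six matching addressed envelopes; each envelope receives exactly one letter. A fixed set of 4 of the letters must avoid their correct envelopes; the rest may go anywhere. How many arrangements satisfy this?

362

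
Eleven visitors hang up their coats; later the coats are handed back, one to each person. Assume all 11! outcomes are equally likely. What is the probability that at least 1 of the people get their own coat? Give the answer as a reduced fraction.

2523223/3991680

Favorable outcomes: Σ_{i≥1} C(11,i)·!(11-i) = 11·1334961 + 55·133496 + 165·14833 + 330·1854 + 462·265 + 462·44 + 330·9 + 165·2 + 55·1 + 11·0 + 1·1 = 25232230.
Total outcomes: 11! = 39916800.
Probability = 25232230/39916800 = 2523223/3991680.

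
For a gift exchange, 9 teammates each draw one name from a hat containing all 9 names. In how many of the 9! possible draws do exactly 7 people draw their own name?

36

Pick the 7 fixed positions: C(9,7) = 36 ways.
The other 2 form a derangement: !2 = 1.
Total: 36 × 1 = 36.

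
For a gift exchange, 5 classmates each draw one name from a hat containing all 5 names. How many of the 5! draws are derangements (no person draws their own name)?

44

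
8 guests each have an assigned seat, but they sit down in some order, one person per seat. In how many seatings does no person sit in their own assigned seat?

14833

!8 = 8! · Σ_{k=0}^{8} (-1)^k/k!
= 8! - 8!/1! + 8!/2! - 8!/3! + 8!/4! - 8!/5! + 8!/6! - 8!/7! + 8!/8!
= 40320 - 40320 + 20160 - 6720 + 1680 - 336 + 56 - 8 + 1
= 14833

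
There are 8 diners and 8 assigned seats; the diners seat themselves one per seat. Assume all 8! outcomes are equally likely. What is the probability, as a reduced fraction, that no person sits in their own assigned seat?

Favorable outcomes: !8 = 14833.
Total outcomes: 8! = 40320.
Probability = 14833/40320 = 2119/5760.

2119/5760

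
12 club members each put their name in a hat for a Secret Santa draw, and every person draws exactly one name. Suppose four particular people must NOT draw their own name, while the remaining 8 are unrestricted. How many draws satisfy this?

Inclusion-exclusion on the 4 forbidden self-matches:
Σ_{j=0}^{4} (-1)^j C(4,j)(12-j)!
= C(4,0)·12! - C(4,1)·11! + C(4,2)·10! - C(4,3)·9! + C(4,4)·8!
= 479001600 - 159667200 + 21772800 - 1451520 + 40320
= 339696000

339696000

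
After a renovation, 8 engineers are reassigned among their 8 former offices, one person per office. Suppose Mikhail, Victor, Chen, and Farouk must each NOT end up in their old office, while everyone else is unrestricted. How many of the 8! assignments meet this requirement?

24024

Let A_j be the event that the j-th constrained one is fixed. By inclusion-exclusion over the 4 events:
Σ_{j=0}^{4} (-1)^j C(4,j)(8-j)!
= C(4,0)·8! - C(4,1)·7! + C(4,2)·6! - C(4,3)·5! + C(4,4)·4!
= 40320 - 20160 + 4320 - 480 + 24
= 24024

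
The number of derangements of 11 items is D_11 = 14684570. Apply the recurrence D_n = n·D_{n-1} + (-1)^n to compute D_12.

D_12 = 12·14684570 + 1 = 176214841.

176214841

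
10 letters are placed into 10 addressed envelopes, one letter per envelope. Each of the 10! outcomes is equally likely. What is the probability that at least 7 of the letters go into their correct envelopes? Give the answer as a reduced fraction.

143/1814400

Favorable outcomes: Σ_{i≥7} C(10,i)·!(10-i) = 120·2 + 45·1 + 10·0 + 1·1 = 286.
Total outcomes: 10! = 3628800.
Probability = 286/3628800 = 143/1814400.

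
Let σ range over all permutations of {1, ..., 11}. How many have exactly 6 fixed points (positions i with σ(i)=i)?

20328

Pick the 6 fixed positions: C(11,6) = 462 ways.
The remaining 5 must be deranged: !5 = 44.
Total: 462 × 44 = 20328.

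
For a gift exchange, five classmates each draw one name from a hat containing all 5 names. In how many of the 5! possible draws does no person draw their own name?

44

!5 = 5! · Σ_{k=0}^{5} (-1)^k/k!
= 5! - 5!/1! + 5!/2! - 5!/3! + 5!/4! - 5!/5!
= 120 - 120 + 60 - 20 + 5 - 1
= 44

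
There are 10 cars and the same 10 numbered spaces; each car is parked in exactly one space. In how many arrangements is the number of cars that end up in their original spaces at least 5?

13264

# with exactly i fixed is C(10,i)·!(10-i); sum over i=5..10:
  i=5: C(10,5)·!5 = 252·44 = 11088
  i=6: C(10,6)·!4 = 210·9 = 1890
  i=7: C(10,7)·!3 = 120·2 = 240
  i=8: C(10,8)·!2 = 45·1 = 45
  i=9: C(10,9)·!1 = 10·0 = 0
  i=10: C(10,10)·!0 = 1·1 = 1
Total = 13264.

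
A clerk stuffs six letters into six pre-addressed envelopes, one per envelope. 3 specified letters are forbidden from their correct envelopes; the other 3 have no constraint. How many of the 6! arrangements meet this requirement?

426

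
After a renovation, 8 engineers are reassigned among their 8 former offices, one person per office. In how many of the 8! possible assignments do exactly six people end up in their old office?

Choose which 6 of the 8 are fixed: C(8,6) = 28.
The remaining 2 must be deranged: !2 = 1.
Total: 28 × 1 = 28.

28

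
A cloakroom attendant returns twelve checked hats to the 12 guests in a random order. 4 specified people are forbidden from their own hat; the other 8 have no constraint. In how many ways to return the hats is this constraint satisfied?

339696000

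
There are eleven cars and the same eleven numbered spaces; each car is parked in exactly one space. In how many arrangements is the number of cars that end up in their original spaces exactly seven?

Pick the 7 fixed positions: C(11,7) = 330 ways.
The remaining 4 must be deranged: !4 = 9.
Total: 330 × 9 = 2970.

2970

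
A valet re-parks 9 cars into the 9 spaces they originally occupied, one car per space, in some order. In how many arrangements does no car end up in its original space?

133496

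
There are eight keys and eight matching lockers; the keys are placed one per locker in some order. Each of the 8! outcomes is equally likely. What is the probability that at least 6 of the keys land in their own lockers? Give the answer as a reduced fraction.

Favorable outcomes: Σ_{i≥6} C(8,i)·!(8-i) = 28·1 + 8·0 + 1·1 = 29.
Total outcomes: 8! = 40320.
Probability = 29/40320 = 29/40320.

29/40320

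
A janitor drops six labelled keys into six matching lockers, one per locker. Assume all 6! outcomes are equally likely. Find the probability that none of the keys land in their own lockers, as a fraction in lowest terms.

53/144

Favorable outcomes: !6 = 265.
Total outcomes: 6! = 720.
Probability = 265/720 = 53/144.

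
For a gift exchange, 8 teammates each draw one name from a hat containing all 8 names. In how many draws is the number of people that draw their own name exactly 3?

Pick the 3 fixed positions: C(8,3) = 56 ways.
The other 5 form a derangement: !5 = 44.
Total: 56 × 44 = 2464.

2464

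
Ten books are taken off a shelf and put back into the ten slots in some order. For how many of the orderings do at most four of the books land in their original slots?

# with exactly i fixed is C(10,i)·!(10-i); sum over i=0..4:
  i=0: C(10,0)·!10 = 1·1334961 = 1334961
  i=1: C(10,1)·!9 = 10·133496 = 1334960
  i=2: C(10,2)·!8 = 45·14833 = 667485
  i=3: C(10,3)·!7 = 120·1854 = 222480
  i=4: C(10,4)·!6 = 210·265 = 55650
Total = 3615536.

3615536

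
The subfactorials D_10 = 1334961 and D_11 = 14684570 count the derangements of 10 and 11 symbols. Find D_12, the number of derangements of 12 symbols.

176214841

D_12 = (12-1)·(D_11 + D_10) = 11·(14684570 + 1334961) = 11·16019531 = 176214841.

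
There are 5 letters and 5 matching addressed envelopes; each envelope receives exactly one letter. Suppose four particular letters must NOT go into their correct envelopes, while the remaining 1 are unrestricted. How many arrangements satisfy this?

53

Inclusion-exclusion on the 4 forbidden self-matches:
Σ_{j=0}^{4} (-1)^j C(4,j)(5-j)!
= C(4,0)·5! - C(4,1)·4! + C(4,2)·3! - C(4,3)·2! + C(4,4)·1!
= 120 - 96 + 36 - 8 + 1
= 53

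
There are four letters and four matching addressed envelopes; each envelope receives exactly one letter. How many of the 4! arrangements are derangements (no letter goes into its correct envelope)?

9

The number of derangements of 4 is !4 = Σ_{k=0}^{4} (-1)^k·4!/k!
= 4! - 4!/1! + 4!/2! - 4!/3! + 4!/4!
= 24 - 24 + 12 - 4 + 1
= 9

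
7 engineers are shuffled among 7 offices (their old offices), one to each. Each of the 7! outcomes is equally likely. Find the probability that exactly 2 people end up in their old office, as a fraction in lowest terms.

Favorable outcomes: C(7,2)·!5 = 21·44 = 924.
Total outcomes: 7! = 5040.
Probability = 924/5040 = 11/60.

11/60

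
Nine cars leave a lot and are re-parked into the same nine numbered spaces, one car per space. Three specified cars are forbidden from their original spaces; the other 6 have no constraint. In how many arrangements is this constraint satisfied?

256320

Inclusion-exclusion on the 3 forbidden self-matches:
Σ_{j=0}^{3} (-1)^j C(3,j)(9-j)!
= C(3,0)·9! - C(3,1)·8! + C(3,2)·7! - C(3,3)·6!
= 362880 - 120960 + 15120 - 720
= 256320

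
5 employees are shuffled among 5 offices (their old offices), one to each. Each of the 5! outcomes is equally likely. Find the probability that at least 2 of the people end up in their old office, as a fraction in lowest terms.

Favorable outcomes: Σ_{i≥2} C(5,i)·!(5-i) = 10·2 + 10·1 + 5·0 + 1·1 = 31.
Total outcomes: 5! = 120.
Probability = 31/120 = 31/120.

31/120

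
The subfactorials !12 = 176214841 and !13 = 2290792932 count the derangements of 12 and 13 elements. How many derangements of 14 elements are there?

32071101049

!14 = (14-1)·(!13 + !12) = 13·(2290792932 + 176214841) = 13·2467007773 = 32071101049.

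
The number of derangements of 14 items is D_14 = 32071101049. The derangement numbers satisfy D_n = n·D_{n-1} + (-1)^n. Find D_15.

481066515734

D_15 = 15·32071101049 - 1 = 481066515734.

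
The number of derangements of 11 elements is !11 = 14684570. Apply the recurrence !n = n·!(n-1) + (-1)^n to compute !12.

176214841

!12 = 12·14684570 + 1 = 176214841.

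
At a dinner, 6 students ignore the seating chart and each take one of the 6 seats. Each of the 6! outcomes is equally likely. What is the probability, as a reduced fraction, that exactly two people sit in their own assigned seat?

3/16

Favorable outcomes: C(6,2)·!4 = 15·9 = 135.
Total outcomes: 6! = 720.
Probability = 135/720 = 3/16.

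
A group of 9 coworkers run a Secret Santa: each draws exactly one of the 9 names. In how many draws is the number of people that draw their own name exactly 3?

22260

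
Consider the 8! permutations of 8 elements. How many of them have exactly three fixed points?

2464

Choose which 3 of the 8 are fixed: C(8,3) = 56.
The other 5 form a derangement: !5 = 44.
Total: 56 × 44 = 2464.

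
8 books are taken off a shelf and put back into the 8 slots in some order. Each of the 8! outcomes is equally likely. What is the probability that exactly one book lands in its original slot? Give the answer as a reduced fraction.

Favorable outcomes: C(8,1)·!7 = 8·1854 = 14832.
Total outcomes: 8! = 40320.
Probability = 14832/40320 = 103/280.

103/280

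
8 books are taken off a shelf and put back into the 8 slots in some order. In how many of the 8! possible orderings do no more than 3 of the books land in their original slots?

39549

Sum C(8,i)·!(8-i) for i = 0..3:
  i=0: C(8,0)·!8 = 1·14833 = 14833
  i=1: C(8,1)·!7 = 8·1854 = 14832
  i=2: C(8,2)·!6 = 28·265 = 7420
  i=3: C(8,3)·!5 = 56·44 = 2464
Total = 39549.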